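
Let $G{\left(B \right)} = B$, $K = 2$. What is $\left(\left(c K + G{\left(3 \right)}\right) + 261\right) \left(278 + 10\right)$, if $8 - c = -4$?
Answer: $82944$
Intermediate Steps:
$c = 12$ ($c = 8 - -4 = 8 + 4 = 12$)
$\left(\left(c K + G{\left(3 \right)}\right) + 261\right) \left(278 + 10\right) = \left(\left(12 \cdot 2 + 3\right) + 261\right) \left(278 + 10\right) = \left(\left(24 + 3\right) + 261\right) 288 = \left(27 + 261\right) 288 = 288 \cdot 288 = 82944$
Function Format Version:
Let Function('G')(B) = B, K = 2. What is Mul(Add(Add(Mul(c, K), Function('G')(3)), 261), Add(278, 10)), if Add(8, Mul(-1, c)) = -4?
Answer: 82944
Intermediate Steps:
c = 12 (c = Add(8, Mul(-1, -4)) = Add(8, 4) = 12)
Mul(Add(Add(Mul(c, K), Function('G')(3)), 261), Add(278, 10)) = Mul(Add(Add(Mul(12, 2), 3), 261), Add(278, 10)) = Mul(Add(Add(24, 3), 261), 288) = Mul(Add(27, 261), 288) = Mul(288, 288) = 82944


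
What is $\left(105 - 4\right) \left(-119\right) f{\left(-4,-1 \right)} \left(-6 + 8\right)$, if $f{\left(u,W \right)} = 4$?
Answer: $-96152$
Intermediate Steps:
$\left(105 - 4\right) \left(-119\right) f{\left(-4,-1 \right)} \left(-6 + 8\right) = \left(105 - 4\right) \left(-119\right) 4 \left(-6 + 8\right) = \left(105 - 4\right) \left(-119\right) 4 \cdot 2 = 101 \left(-119\right) 8 = \left(-12019\right) 8 = -96152$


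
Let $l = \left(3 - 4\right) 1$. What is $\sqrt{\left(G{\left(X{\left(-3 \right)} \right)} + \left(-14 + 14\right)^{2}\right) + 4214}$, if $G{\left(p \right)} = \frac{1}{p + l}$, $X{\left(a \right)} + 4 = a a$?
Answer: $\frac{3 \sqrt{1873}}{2} \approx 64.917$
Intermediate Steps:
$X{\left(a \right)} = -4 + a^{2}$ ($X{\left(a \right)} = -4 + a a = -4 + a^{2}$)
$l = -1$ ($l = \left(-1\right) 1 = -1$)
$G{\left(p \right)} = \frac{1}{-1 + p}$ ($G{\left(p \right)} = \frac{1}{p - 1} = \frac{1}{-1 + p}$)
$\sqrt{\left(G{\left(X{\left(-3 \right)} \right)} + \left(-14 + 14\right)^{2}\right) + 4214} = \sqrt{\left(\frac{1}{-1 - \left(4 - \left(-3\right)^{2}\right)} + \left(-14 + 14\right)^{2}\right) + 4214} = \sqrt{\left(\frac{1}{-1 + \left(-4 + 9\right)} + 0^{2}\right) + 4214} = \sqrt{\left(\frac{1}{-1 + 5} + 0\right) + 4214} = \sqrt{\left(\frac{1}{4} + 0\right) + 4214} = \sqrt{\frac{1}{4} + 4214} = \sqrt{\frac{16857}{4}} = \frac{3 \sqrt{1873}}{2}$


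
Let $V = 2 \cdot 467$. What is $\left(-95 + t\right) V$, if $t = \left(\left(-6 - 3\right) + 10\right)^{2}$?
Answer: $-87796$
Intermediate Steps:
$V = 934$
$t = 1$ ($t = \left(-9 + 10\right)^{2} = 1^{2} = 1$)
$\left(-95 + t\right) V = \left(-95 + 1\right) 934 = \left(-94\right) 934 = -87796$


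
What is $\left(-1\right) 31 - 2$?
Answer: $-33$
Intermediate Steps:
$\left(-1\right) 31 - 2 = -31 - 2 = -33$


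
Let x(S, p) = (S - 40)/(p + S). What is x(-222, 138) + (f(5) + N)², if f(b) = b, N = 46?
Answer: 109373/42 ≈ 2604.1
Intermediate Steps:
x(S, p) = (-40 + S)/(S + p)
x(-222, 138) + (f(5) + N)² = (-40 - 222)/(-222 + 138) + (5 + 46)² = -262/(-84) + 51² = -1/84*(-262) + 2601 = 131/42 + 2601 = 109373/42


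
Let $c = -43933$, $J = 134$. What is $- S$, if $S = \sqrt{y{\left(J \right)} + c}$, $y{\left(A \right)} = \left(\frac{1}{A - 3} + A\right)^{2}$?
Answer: $- \frac{2 i \sqrt{111439047}}{131} \approx - 161.17 i$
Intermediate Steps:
$y{\left(A \right)} = \left(A + \frac{1}{-3 + A}\right)^{2}$ ($y{\left(A \right)} = \left(\frac{1}{-3 + A} + A\right)^{2} = \left(A + \frac{1}{-3 + A}\right)^{2}$)
$S = \frac{2 i \sqrt{111439047}}{131}$ ($S = \sqrt{\frac{\left(1 + 134^{2} - 402\right)^{2}}{\left(-3 + 134\right)^{2}} - 43933} = \sqrt{\frac{\left(1 + 17956 - 402\right)^{2}}{17161} - 43933} = \sqrt{\frac{17555^{2}}{17161} - 43933} = \sqrt{\frac{1}{17161} \cdot 308178025 - 43933} = \sqrt{\frac{308178025}{17161} - 43933} = \sqrt{- \frac{445756188}{17161}} = \frac{2 i \sqrt{111439047}}{131} \approx 161.17 i$)
$- S = - \frac{2 i \sqrt{111439047}}{131}$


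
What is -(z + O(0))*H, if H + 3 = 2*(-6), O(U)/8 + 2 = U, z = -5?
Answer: -315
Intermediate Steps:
O(U) = -16 + 8*U
H = -15 (H = -3 + 2*(-6) = -3 - 12 = -15)
-(z + O(0))*H = -(-5 + (-16 + 8*0))*(-15) = -(-5 + (-16 + 0))*(-15) = -(-5 - 16)*(-15) = -(-21)*(-15) = -1*315 = -315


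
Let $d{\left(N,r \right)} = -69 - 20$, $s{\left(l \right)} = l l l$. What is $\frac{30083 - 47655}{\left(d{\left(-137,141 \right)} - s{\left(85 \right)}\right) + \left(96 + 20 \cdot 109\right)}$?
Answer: $\frac{382}{13303} \approx 0.028715$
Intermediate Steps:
$s{\left(l \right)} = l^{3}$ ($s{\left(l \right)} = l^{2} l = l^{3}$)
$d{\left(N,r \right)} = -89$ ($d{\left(N,r \right)} = -69 - 20 = -89$)
$\frac{30083 - 47655}{\left(d{\left(-137,141 \right)} - s{\left(85 \right)}\right) + \left(96 + 20 \cdot 109\right)} = \frac{30083 - 47655}{\left(-89 - 85^{3}\right) + \left(96 + 20 \cdot 109\right)} = - \frac{17572}{\left(-89 - 614125\right) + \left(96 + 2180\right)} = - \frac{17572}{\left(-89 - 614125\right) + 2276} = - \frac{17572}{-614214 + 2276} = - \frac{17572}{-611938} = \left(-17572\right) \left(- \frac{1}{611938}\right) = \frac{382}{13303}$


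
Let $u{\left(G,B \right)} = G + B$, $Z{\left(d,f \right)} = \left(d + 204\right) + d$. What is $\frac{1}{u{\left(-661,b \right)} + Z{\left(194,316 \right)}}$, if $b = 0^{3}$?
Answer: $- \frac{1}{69} \approx -0.014493$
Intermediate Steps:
$b = 0$
$Z{\left(d,f \right)} = 204 + 2 d$ ($Z{\left(d,f \right)} = \left(204 + d\right) + d = 204 + 2 d$)
$u{\left(G,B \right)} = B + G$
$\frac{1}{u{\left(-661,b \right)} + Z{\left(194,316 \right)}} = \frac{1}{\left(0 - 661\right) + \left(204 + 2 \cdot 194\right)} = \frac{1}{-661 + \left(204 + 388\right)} = \frac{1}{-661 + 592} = \frac{1}{-69} = - \frac{1}{69}$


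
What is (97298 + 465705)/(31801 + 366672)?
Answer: 563003/398473 ≈ 1.4129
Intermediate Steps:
(97298 + 465705)/(31801 + 366672) = 563003/398473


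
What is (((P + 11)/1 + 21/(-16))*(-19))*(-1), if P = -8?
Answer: 513/16 ≈ 32.063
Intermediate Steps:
(((P + 11)/1 + 21/(-16))*(-19))*(-1) = (((-8 + 11)/1 + 21/(-16))*(-19))*(-1) = ((3*1 + 21*(-1/16))*(-19))*(-1) = ((3 - 21/16)*(-19))*(-1) = ((27/16)*(-19))*(-1) = -513/16*(-1) = 513/16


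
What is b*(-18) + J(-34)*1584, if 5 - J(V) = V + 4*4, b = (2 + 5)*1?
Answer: 36306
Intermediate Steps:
b = 7 (b = 7*1 = 7)
J(V) = -11 - V (J(V) = 5 - (V + 4*4) = 5 - (V + 16) = 5 - (16 + V) = 5 + (-16 - V) = -11 - V)
b*(-18) + J(-34)*1584 = 7*(-18) + (-11 - 1*(-34))*1584 = -126 + (-11 + 34)*1584 = -126 + 23*1584 = -126 + 36432 = 36306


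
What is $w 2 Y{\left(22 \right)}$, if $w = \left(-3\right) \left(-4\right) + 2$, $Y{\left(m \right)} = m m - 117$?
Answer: $10276$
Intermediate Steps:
$Y{\left(m \right)} = -117 + m^{2}$ ($Y{\left(m \right)} = m^{2} - 117 = -117 + m^{2}$)
$w = 14$ ($w = 12 + 2 = 14$)
$w 2 Y{\left(22 \right)} = 14 \cdot 2 \left(-117 + 22^{2}\right) = 28 \left(-117 + 484\right) = 28 \cdot 367 = 10276$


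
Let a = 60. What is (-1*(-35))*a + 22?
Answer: 2122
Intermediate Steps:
(-1*(-35))*a + 22 = -1*(-35)*60 + 22 = 35*60 + 22 = 2100 + 22 = 2122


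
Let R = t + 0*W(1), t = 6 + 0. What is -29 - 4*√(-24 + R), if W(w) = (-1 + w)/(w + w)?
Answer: -29 - 12*I*√2 ≈ -29.0 - 16.971*I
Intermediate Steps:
t = 6
W(w) = (-1 + w)/(2*w) (W(w) = (-1 + w)/((2*w)) = (-1 + w)*(1/(2*w)) = (-1 + w)/(2*w))
R = 6 (R = 6 + 0*((½)*(-1 + 1)/1) = 6 + 0*((½)*1*0) = 6 + 0*0 = 6 + 0 = 6)
-29 - 4*√(-24 + R) = -29 - 4*√(-24 + 6) = -29 - 12*I*√2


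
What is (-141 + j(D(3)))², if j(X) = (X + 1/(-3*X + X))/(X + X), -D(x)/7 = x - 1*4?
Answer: 758396521/38416 ≈ 19742.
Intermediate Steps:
D(x) = 28 - 7*x (D(x) = -7*(x - 1*4) = -7*(x - 4) = -7*(-4 + x) = 28 - 7*x)
j(X) = (X - 1/(2*X))/(2*X) (j(X) = (X + 1/(-2*X))/((2*X)) = (X - 1/(2*X))*(1/(2*X)) = (X - 1/(2*X))/(2*X))
(-141 + j(D(3)))² = (-141 + (½ - 1/(4*(28 - 7*3)²)))² = (-141 + (½ - 1/(4*(28 - 21)²)))² = (-141 + (½ - ¼/7²))² = (-141 + (½ - ¼*1/49))² = (-141 + (½ - 1/196))² = (-141 + 97/196)² = (-27539/196)² = 758396521/38416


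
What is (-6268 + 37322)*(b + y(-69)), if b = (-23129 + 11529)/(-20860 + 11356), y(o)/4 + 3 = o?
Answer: -2644977869/297 ≈ -8.9056e+6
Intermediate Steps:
y(o) = -12 + 4*o
b = 725/594 (b = -11600/(-9504) = -11600*(-1/9504) = 725/594 ≈ 1.2205)
(-6268 + 37322)*(b + y(-69)) = (-6268 + 37322)*(725/594 + (-12 + 4*(-69))) = 31054*(725/594 + (-12 - 276)) = 31054*(725/594 - 288) = 31054*(-170347/594) = -2644977869/297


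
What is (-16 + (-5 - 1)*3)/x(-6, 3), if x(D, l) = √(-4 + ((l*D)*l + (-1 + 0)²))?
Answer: 34*I*√57/57 ≈ 4.5034*I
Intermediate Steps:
x(D, l) = √(-3 + D*l²) (x(D, l) = √(-4 + ((D*l)*l + (-1)²)) = √(-4 + (D*l² + 1)) = √(-4 + (1 + D*l²)) = √(-3 + D*l²))
(-16 + (-5 - 1)*3)/x(-6, 3) = (-16 + (-5 - 1)*3)/(√(-3 - 6*3²)) = (-16 - 6*3)/(√(-3 - 6*9)) = (-16 - 18)/(√(-3 - 54)) = -34*(-I*√57/57) = -(-34)*I*√57/57 = 34*I*√57/57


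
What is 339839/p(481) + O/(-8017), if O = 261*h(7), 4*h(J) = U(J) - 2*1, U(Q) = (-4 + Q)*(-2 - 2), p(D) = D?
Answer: 5449857313/7712354 ≈ 706.64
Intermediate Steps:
U(Q) = 16 - 4*Q (U(Q) = (-4 + Q)*(-4) = 16 - 4*Q)
h(J) = 7/2 - J (h(J) = ((16 - 4*J) - 2*1)/4 = ((16 - 4*J) - 2)/4 = (14 - 4*J)/4 = 7/2 - J)
O = -1827/2 (O = 261*(7/2 - 1*7) = 261*(7/2 - 7) = 261*(-7/2) = -1827/2 ≈ -913.50)
339839/p(481) + O/(-8017) = 339839/481 - 1827/2/(-8017) = 339839*(1/481) - 1827/2*(-1/8017) = 339839/481 + 1827/16034 = 5449857313/7712354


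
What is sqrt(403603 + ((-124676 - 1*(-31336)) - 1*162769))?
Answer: sqrt(147494) ≈ 384.05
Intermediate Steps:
sqrt(403603 + ((-124676 - 1*(-31336)) - 1*162769)) = sqrt(403603 + ((-124676 + 31336) - 162769)) = sqrt(403603 + (-93340 - 162769)) = sqrt(403603 - 256109) = sqrt(147494)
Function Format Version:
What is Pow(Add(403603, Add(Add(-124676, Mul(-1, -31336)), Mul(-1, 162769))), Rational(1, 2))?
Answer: Pow(147494, Rational(1, 2)) ≈ 384.05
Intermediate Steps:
Pow(Add(403603, Add(Add(-124676, Mul(-1, -31336)), Mul(-1, 162769))), Rational(1, 2)) = Pow(Add(403603, Add(Add(-124676, 31336), -162769)), Rational(1, 2)) = Pow(Add(403603, Add(-93340, -162769)), Rational(1, 2)) = Pow(Add(403603, -256109), Rational(1, 2)) = Pow(147494, Rational(1, 2))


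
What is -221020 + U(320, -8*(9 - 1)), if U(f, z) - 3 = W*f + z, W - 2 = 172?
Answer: -165401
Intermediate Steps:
W = 174 (W = 2 + 172 = 174)
U(f, z) = 3 + z + 174*f (U(f, z) = 3 + (174*f + z) = 3 + (z + 174*f) = 3 + z + 174*f)
-221020 + U(320, -8*(9 - 1)) = -221020 + (3 - 8*(9 - 1) + 174*320) = -221020 + (3 - 8*8 + 55680) = -221020 + (3 - 64 + 55680) = -221020 + 55619 = -165401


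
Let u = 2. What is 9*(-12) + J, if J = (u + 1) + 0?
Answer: -105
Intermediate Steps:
J = 3 (J = (2 + 1) + 0 = 3 + 0 = 3)
9*(-12) + J = 9*(-12) + 3 = -108 + 3 = -105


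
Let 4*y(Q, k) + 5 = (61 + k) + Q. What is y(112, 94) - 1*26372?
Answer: -52613/2 ≈ -26307.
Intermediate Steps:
y(Q, k) = 14 + Q/4 + k/4 (y(Q, k) = -5/4 + ((61 + k) + Q)/4 = -5/4 + (61 + Q + k)/4 = -5/4 + (61/4 + Q/4 + k/4) = 14 + Q/4 + k/4)
y(112, 94) - 1*26372 = (14 + (1/4)*112 + (1/4)*94) - 1*26372 = (14 + 28 + 47/2) - 26372 = 131/2 - 26372 = -52613/2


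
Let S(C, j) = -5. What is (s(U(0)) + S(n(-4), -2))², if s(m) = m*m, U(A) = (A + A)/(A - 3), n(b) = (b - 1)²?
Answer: 25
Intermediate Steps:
n(b) = (-1 + b)²
U(A) = 2*A/(-3 + A) (U(A) = (2*A)/(-3 + A) = 2*A/(-3 + A))
s(m) = m²
(s(U(0)) + S(n(-4), -2))² = ((2*0/(-3 + 0))² - 5)² = ((2*0/(-3))² - 5)² = ((2*0*(-⅓))² - 5)² = (0² - 5)² = (0 - 5)² = (-5)² = 25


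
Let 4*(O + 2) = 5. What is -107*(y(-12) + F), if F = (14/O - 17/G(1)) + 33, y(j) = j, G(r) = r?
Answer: 4708/3 ≈ 1569.3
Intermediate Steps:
O = -¾ (O = -2 + (¼)*5 = -2 + 5/4 = -¾ ≈ -0.75000)
F = -8/3 (F = (14/(-¾) - 17/1) + 33 = (14*(-4/3) - 17*1) + 33 = (-56/3 - 17) + 33 = -107/3 + 33 = -8/3 ≈ -2.6667)
-107*(y(-12) + F) = -107*(-12 - 8/3) = -107*(-44/3) = 4708/3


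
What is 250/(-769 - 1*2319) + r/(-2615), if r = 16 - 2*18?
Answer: -59199/807512 ≈ -0.073310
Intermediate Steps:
r = -20 (r = 16 - 36 = -20)
250/(-769 - 1*2319) + r/(-2615) = 250/(-769 - 1*2319) - 20/(-2615) = 250/(-769 - 2319) - 20*(-1/2615) = 250/(-3088) + 4/523 = 250*(-1/3088) + 4/523 = -125/1544 + 4/523 = -59199/807512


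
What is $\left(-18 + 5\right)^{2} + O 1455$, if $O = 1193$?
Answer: $1735984$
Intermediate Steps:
$\left(-18 + 5\right)^{2} + O 1455 = \left(-18 + 5\right)^{2} + 1193 \cdot 1455 = \left(-13\right)^{2} + 1735815 = 169 + 1735815 = 1735984$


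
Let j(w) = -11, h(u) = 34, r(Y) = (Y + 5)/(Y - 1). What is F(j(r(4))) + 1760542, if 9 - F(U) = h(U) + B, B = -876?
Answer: 1761393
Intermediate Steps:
r(Y) = (5 + Y)/(-1 + Y)
F(U) = 851 (F(U) = 9 - (34 - 876) = 9 - 1*(-842) = 9 + 842 = 851)
F(j(r(4))) + 1760542 = 851 + 1760542 = 1761393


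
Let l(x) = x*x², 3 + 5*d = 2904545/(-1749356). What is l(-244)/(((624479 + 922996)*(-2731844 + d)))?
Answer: 3630359535872/1056476507584098405 ≈ 3.4363e-6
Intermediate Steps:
d = -1164659/1249540 (d = -⅗ + (2904545/(-1749356))/5 = -⅗ + (2904545*(-1/1749356))/5 = -⅗ + (⅕)*(-414935/249908) = -⅗ - 82987/249908 = -1164659/1249540 ≈ -0.93207)
l(x) = x³
l(-244)/(((624479 + 922996)*(-2731844 + d))) = (-244)³/(((624479 + 922996)*(-2731844 - 1164659/1249540))) = -14526784/(1547475*(-3413549516419/1249540)) = -14526784/(-1056476507584098405/249908) = -14526784*(-249908/1056476507584098405) = 3630359535872/1056476507584098405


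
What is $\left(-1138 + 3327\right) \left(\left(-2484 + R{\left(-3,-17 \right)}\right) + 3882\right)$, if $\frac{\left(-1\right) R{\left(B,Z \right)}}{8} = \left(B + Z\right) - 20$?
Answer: $3760702$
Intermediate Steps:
$R{\left(B,Z \right)} = 160 - 8 B - 8 Z$ ($R{\left(B,Z \right)} = - 8 \left(\left(B + Z\right) - 20\right) = - 8 \left(-20 + B + Z\right) = 160 - 8 B - 8 Z$)
$\left(-1138 + 3327\right) \left(\left(-2484 + R{\left(-3,-17 \right)}\right) + 3882\right) = \left(-1138 + 3327\right) \left(\left(-2484 - -320\right) + 3882\right) = 2189 \left(\left(-2484 + \left(160 + 24 + 136\right)\right) + 3882\right) = 2189 \left(\left(-2484 + 320\right) + 3882\right) = 2189 \left(-2164 + 3882\right) = 2189 \cdot 1718 = 3760702$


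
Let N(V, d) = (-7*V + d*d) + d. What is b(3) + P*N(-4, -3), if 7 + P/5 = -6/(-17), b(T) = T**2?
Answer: -1121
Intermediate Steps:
N(V, d) = d + d**2 - 7*V (N(V, d) = (-7*V + d**2) + d = (d**2 - 7*V) + d = d + d**2 - 7*V)
P = -565/17 (P = -35 + 5*(-6/(-17)) = -35 + 5*(-6*(-1/17)) = -35 + 5*(6/17) = -35 + 30/17 = -565/17 ≈ -33.235)
b(3) + P*N(-4, -3) = 3**2 - 565*(-3 + (-3)**2 - 7*(-4))/17 = 9 - 565*(-3 + 9 + 28)/17 = 9 - 565/17*34 = 9 - 1130 = -1121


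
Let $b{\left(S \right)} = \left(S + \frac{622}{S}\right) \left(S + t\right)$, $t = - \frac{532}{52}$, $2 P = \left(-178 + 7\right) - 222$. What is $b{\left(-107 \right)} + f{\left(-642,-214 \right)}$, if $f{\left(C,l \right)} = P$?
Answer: $\frac{36245745}{2782} \approx 13029.0$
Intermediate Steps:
$P = - \frac{393}{2}$ ($P = \frac{\left(-178 + 7\right) - 222}{2} = \frac{-171 - 222}{2} = \frac{1}{2} \left(-393\right) = - \frac{393}{2} \approx -196.5$)
$f{\left(C,l \right)} = - \frac{393}{2}$
$t = - \frac{133}{13}$ ($t = \left(-532\right) \frac{1}{52} = - \frac{133}{13} \approx -10.231$)
$b{\left(S \right)} = \left(- \frac{133}{13} + S\right) \left(S + \frac{622}{S}\right)$ ($b{\left(S \right)} = \left(S + \frac{622}{S}\right) \left(S - \frac{133}{13}\right) = \left(S + \frac{622}{S}\right) \left(- \frac{133}{13} + S\right) = \left(- \frac{133}{13} + S\right) \left(S + \frac{622}{S}\right)$)
$b{\left(-107 \right)} + f{\left(-642,-214 \right)} = \left(622 + \left(-107\right)^{2} - \frac{82726}{13 \left(-107\right)} - - \frac{14231}{13}\right) - \frac{393}{2} = \left(622 + 11449 - - \frac{82726}{1391} + \frac{14231}{13}\right) - \frac{393}{2} = \left(622 + 11449 + \frac{82726}{1391} + \frac{14231}{13}\right) - \frac{393}{2} = \frac{18396204}{1391} - \frac{393}{2} = \frac{36245745}{2782}$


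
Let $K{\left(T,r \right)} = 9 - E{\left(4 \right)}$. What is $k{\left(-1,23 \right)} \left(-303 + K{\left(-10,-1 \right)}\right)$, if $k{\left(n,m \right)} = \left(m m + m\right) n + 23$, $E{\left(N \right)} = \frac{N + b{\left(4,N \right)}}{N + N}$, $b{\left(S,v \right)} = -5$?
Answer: $\frac{1243679}{8} \approx 1.5546 \cdot 10^{5}$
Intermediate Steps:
$E{\left(N \right)} = \frac{-5 + N}{2 N}$ ($E{\left(N \right)} = \frac{N - 5}{N + N} = \frac{-5 + N}{2 N}$)
$k{\left(n,m \right)} = 23 + n \left(m + m^{2}\right)$ ($k{\left(n,m \right)} = \left(m^{2} + m\right) n + 23 = \left(m + m^{2}\right) n + 23 = n \left(m + m^{2}\right) + 23 = 23 + n \left(m + m^{2}\right)$)
$K{\left(T,r \right)} = \frac{73}{8}$ ($K{\left(T,r \right)} = 9 - \frac{-5 + 4}{2 \cdot 4} = 9 - \frac{1}{2} \cdot \frac{1}{4} \left(-1\right) = 9 - - \frac{1}{8} = 9 + \frac{1}{8} = \frac{73}{8}$)
$k{\left(-1,23 \right)} \left(-303 + K{\left(-10,-1 \right)}\right) = \left(23 + 23 \left(-1\right) - 23^{2}\right) \left(-303 + \frac{73}{8}\right) = \left(23 - 23 - 529\right) \left(- \frac{2351}{8}\right) = \left(-529\right) \left(- \frac{2351}{8}\right) = \frac{1243679}{8}$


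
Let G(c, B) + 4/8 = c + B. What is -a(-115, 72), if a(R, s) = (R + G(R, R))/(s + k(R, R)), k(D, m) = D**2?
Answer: 691/26594 ≈ 0.025983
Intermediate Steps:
G(c, B) = -1/2 + B + c (G(c, B) = -1/2 + (c + B) = -1/2 + (B + c) = -1/2 + B + c)
a(R, s) = (-1/2 + 3*R)/(s + R**2) (a(R, s) = (R + (-1/2 + R + R))/(s + R**2) = (R + (-1/2 + 2*R))/(s + R**2) = (-1/2 + 3*R)/(s + R**2))
-a(-115, 72) = -(-1/2 + 3*(-115))/(72 + (-115)**2) = -(-1/2 - 345)/(72 + 13225) = -(-691)/(13297*2) = -1*(-691/26594) = 691/26594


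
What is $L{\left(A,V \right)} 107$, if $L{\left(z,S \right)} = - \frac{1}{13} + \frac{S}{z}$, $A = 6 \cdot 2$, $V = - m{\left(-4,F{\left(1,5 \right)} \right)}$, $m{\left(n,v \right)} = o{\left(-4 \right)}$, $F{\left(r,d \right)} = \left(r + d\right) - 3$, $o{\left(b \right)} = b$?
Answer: $\frac{1070}{39} \approx 27.436$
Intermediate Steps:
$F{\left(r,d \right)} = -3 + d + r$ ($F{\left(r,d \right)} = \left(d + r\right) - 3 = -3 + d + r$)
$m{\left(n,v \right)} = -4$
$V = 4$ ($V = \left(-1\right) \left(-4\right) = 4$)
$A = 12$
$L{\left(z,S \right)} = - \frac{1}{13} + \frac{S}{z}$ ($L{\left(z,S \right)} = \left(-1\right) \frac{1}{13} + \frac{S}{z} = - \frac{1}{13} + \frac{S}{z}$)
$L{\left(A,V \right)} 107 = \frac{4 - \frac{12}{13}}{12} \cdot 107 = \frac{1}{12} \cdot \frac{40}{13} \cdot 107 = \frac{10}{39} \cdot 107 = \frac{1070}{39}$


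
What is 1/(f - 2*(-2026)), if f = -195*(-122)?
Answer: 1/27842 ≈ 3.5917e-5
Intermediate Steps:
f = 23790
1/(f - 2*(-2026)) = 1/(23790 - 2*(-2026)) = 1/(23790 + 4052) = 1/27842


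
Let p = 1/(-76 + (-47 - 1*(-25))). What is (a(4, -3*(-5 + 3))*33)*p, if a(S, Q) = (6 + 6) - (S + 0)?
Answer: -132/49 ≈ -2.6939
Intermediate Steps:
a(S, Q) = 12 - S
p = -1/98 (p = 1/(-76 + (-47 + 25)) = 1/(-76 - 22) = 1/(-98) = -1/98 ≈ -0.010204)
(a(4, -3*(-5 + 3))*33)*p = ((12 - 1*4)*33)*(-1/98) = ((12 - 4)*33)*(-1/98) = (8*33)*(-1/98) = 264*(-1/98) = -132/49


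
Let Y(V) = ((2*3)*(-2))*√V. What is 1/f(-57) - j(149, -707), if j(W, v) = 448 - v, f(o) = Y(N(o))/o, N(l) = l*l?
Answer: -13859/12 ≈ -1154.9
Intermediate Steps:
N(l) = l²
Y(V) = -12*√V (Y(V) = (6*(-2))*√V = -12*√V)
f(o) = -12*√(o²)/o (f(o) = (-12*√(o²))/o = -12*√(o²)/o)
1/f(-57) - j(149, -707) = 1/(-12*√((-57)²)/(-57)) - (448 - 1*(-707)) = 1/(-12*(-1/57)*√3249) - (448 + 707) = 1/(-12*(-1/57)*57) - 1*1155 = 1/12 - 1155 = -13859/12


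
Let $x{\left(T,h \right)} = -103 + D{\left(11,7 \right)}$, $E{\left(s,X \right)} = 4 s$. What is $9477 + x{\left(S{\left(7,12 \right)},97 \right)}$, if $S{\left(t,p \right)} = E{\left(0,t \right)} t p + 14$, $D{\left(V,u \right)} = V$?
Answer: $9385$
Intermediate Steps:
$S{\left(t,p \right)} = 14$ ($S{\left(t,p \right)} = 4 \cdot 0 t p + 14 = 0 t p + 14 = 0 p + 14 = 0 + 14 = 14$)
$x{\left(T,h \right)} = -92$ ($x{\left(T,h \right)} = -103 + 11 = -92$)
$9477 + x{\left(S{\left(7,12 \right)},97 \right)} = 9477 - 92 = 9385$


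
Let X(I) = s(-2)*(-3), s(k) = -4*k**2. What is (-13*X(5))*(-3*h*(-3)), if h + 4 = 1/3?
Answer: 20592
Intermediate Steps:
h = -11/3 (h = -4 + 1/3 = -11/3 ≈ -3.6667)
X(I) = 48 (X(I) = -4*(-2)**2*(-3) = -4*4*(-3) = -16*(-3) = 48)
(-13*X(5))*(-3*h*(-3)) = (-13*48)*(-3*(-11/3)*(-3)) = -6864*(-3) = -624*(-33) = 20592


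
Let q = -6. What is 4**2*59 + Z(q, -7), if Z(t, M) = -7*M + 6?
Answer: 999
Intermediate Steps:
Z(t, M) = 6 - 7*M
4**2*59 + Z(q, -7) = 4**2*59 + (6 - 7*(-7)) = 16*59 + (6 + 49) = 944 + 55 = 999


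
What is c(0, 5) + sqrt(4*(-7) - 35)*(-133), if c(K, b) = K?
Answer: -399*I*sqrt(7) ≈ -1055.7*I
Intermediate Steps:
c(0, 5) + sqrt(4*(-7) - 35)*(-133) = 0 + sqrt(4*(-7) - 35)*(-133) = 0 + sqrt(-28 - 35)*(-133) = 0 + sqrt(-63)*(-133) = 0 + (3*I*sqrt(7))*(-133) = 0 - 399*I*sqrt(7) = -399*I*sqrt(7)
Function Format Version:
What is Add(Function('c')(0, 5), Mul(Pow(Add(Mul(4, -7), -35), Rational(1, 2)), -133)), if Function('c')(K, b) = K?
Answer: Mul(-399, I, Pow(7, Rational(1, 2))) ≈ Mul(-1055.7, I)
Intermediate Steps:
Add(Function('c')(0, 5), Mul(Pow(Add(Mul(4, -7), -35), Rational(1, 2)), -133)) = Add(0, Mul(Pow(Add(Mul(4, -7), -35), Rational(1, 2)), -133)) = Add(0, Mul(Pow(Add(-28, -35), Rational(1, 2)), -133)) = Add(0, Mul(Pow(-63, Rational(1, 2)), -133)) = Add(0, Mul(Mul(3, I, Pow(7, Rational(1, 2))), -133)) = Add(0, Mul(-399, I, Pow(7, Rational(1, 2)))) = Mul(-399, I, Pow(7, Rational(1, 2)))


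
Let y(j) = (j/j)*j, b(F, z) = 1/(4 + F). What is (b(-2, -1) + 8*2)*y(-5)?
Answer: -165/2 ≈ -82.500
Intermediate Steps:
y(j) = j (y(j) = 1*j = j)
(b(-2, -1) + 8*2)*y(-5) = (1/(4 - 2) + 8*2)*(-5) = (1/2 + 16)*(-5) = (½ + 16)*(-5) = (33/2)*(-5) = -165/2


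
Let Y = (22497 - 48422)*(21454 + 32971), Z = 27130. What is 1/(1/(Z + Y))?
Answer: -1410940995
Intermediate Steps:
Y = -1410968125 (Y = -25925*54425 = -1410968125)
1/(1/(Z + Y)) = 1/(1/(27130 - 1410968125)) = 1/(1/(-1410940995)) = 1/(-1/1410940995) = -1410940995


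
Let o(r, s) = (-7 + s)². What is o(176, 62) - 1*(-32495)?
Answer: 35520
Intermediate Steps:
o(176, 62) - 1*(-32495) = (-7 + 62)² - 1*(-32495) = 55² + 32495 = 3025 + 32495 = 35520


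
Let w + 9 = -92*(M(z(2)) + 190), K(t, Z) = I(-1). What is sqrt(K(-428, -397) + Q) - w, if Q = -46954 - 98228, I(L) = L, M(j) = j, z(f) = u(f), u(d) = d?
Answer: 17673 + I*sqrt(145183) ≈ 17673.0 + 381.03*I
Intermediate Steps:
z(f) = f
K(t, Z) = -1
Q = -145182
w = -17673 (w = -9 - 92*(2 + 190) = -9 - 92*192 = -9 - 17664 = -17673)
sqrt(K(-428, -397) + Q) - w = sqrt(-1 - 145182) - 1*(-17673) = sqrt(-145183) + 17673 = I*sqrt(145183) + 17673 = 17673 + I*sqrt(145183)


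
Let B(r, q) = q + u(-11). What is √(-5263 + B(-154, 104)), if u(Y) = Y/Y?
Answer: I*√5158 ≈ 71.819*I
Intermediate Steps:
u(Y) = 1
B(r, q) = 1 + q (B(r, q) = q + 1 = 1 + q)
√(-5263 + B(-154, 104)) = √(-5263 + (1 + 104)) = √(-5263 + 105) = √(-5158) = I*√5158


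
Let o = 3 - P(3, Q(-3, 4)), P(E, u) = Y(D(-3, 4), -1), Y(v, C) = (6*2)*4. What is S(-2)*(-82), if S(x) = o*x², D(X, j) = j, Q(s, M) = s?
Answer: 14760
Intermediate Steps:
Y(v, C) = 48 (Y(v, C) = 12*4 = 48)
P(E, u) = 48
o = -45 (o = 3 - 1*48 = 3 - 48 = -45)
S(x) = -45*x²
S(-2)*(-82) = -45*(-2)²*(-82) = -45*4*(-82) = -180*(-82) = 14760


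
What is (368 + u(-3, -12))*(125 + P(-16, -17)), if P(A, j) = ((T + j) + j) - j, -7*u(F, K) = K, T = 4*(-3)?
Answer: 248448/7 ≈ 35493.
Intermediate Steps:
T = -12
u(F, K) = -K/7
P(A, j) = -12 + j (P(A, j) = ((-12 + j) + j) - j = (-12 + 2*j) - j = -12 + j)
(368 + u(-3, -12))*(125 + P(-16, -17)) = (368 - ⅐*(-12))*(125 + (-12 - 17)) = (368 + 12/7)*(125 - 29) = (2588/7)*96 = 248448/7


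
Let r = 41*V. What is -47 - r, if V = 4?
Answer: -211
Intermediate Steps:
r = 164 (r = 41*4 = 164)
-47 - r = -47 - 1*164 = -47 - 164 = -211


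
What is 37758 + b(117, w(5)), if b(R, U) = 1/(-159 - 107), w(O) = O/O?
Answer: 10043627/266 ≈ 37758.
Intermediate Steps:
w(O) = 1
b(R, U) = -1/266 (b(R, U) = 1/(-266) = -1/266)
37758 + b(117, w(5)) = 37758 - 1/266 = 10043627/266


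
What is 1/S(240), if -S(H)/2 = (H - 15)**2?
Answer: -1/101250 ≈ -9.8765e-6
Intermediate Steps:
S(H) = -2*(-15 + H)**2 (S(H) = -2*(H - 15)**2 = -2*(-15 + H)**2)
1/S(240) = 1/(-2*(-15 + 240)**2) = 1/(-2*225**2) = 1/(-2*50625) = 1/(-101250) = -1/101250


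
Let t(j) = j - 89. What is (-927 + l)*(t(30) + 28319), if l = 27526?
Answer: 751687740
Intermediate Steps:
t(j) = -89 + j
(-927 + l)*(t(30) + 28319) = (-927 + 27526)*((-89 + 30) + 28319) = 26599*(-59 + 28319) = 26599*28260 = 751687740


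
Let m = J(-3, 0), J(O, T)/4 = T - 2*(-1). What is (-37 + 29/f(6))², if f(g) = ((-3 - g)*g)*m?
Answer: 256416169/186624 ≈ 1374.0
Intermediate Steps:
J(O, T) = 8 + 4*T (J(O, T) = 4*(T - 2*(-1)) = 4*(T + 2) = 4*(2 + T) = 8 + 4*T)
m = 8 (m = 8 + 4*0 = 8 + 0 = 8)
f(g) = 8*g*(-3 - g) (f(g) = ((-3 - g)*g)*8 = (g*(-3 - g))*8 = 8*g*(-3 - g))
(-37 + 29/f(6))² = (-37 + 29/((-8*6*(3 + 6))))² = (-37 + 29/((-8*6*9)))² = (-37 + 29/(-432))² = (-37 + 29*(-1/432))² = (-37 - 29/432)² = (-16013/432)² = 256416169/186624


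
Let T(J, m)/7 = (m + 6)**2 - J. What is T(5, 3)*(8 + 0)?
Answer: 4256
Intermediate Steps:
T(J, m) = -7*J + 7*(6 + m)**2 (T(J, m) = 7*((m + 6)**2 - J) = 7*((6 + m)**2 - J) = -7*J + 7*(6 + m)**2)
T(5, 3)*(8 + 0) = (-7*5 + 7*(6 + 3)**2)*(8 + 0) = (-35 + 7*9**2)*8 = (-35 + 7*81)*8 = (-35 + 567)*8 = 532*8 = 4256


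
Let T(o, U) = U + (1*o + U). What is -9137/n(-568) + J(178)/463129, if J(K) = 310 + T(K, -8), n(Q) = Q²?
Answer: -4079331145/149416530496 ≈ -0.027302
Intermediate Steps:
T(o, U) = o + 2*U (T(o, U) = U + (o + U) = U + (U + o) = o + 2*U)
J(K) = 294 + K (J(K) = 310 + (K + 2*(-8)) = 310 + (K - 16) = 310 + (-16 + K) = 294 + K)
-9137/n(-568) + J(178)/463129 = -9137/((-568)²) + (294 + 178)/463129 = -9137/322624 + 472*(1/463129) = -9137*1/322624 + 472/463129 = -9137/322624 + 472/463129 = -4079331145/149416530496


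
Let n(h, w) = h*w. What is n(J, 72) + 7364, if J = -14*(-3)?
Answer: 10388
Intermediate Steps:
J = 42
n(J, 72) + 7364 = 42*72 + 7364 = 3024 + 7364 = 10388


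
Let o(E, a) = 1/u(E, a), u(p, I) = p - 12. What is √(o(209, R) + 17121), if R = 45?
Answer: √664449086/197 ≈ 130.85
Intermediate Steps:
u(p, I) = -12 + p
o(E, a) = 1/(-12 + E)
√(o(209, R) + 17121) = √(1/(-12 + 209) + 17121) = √(1/197 + 17121) = √(3372838/197) = √664449086/197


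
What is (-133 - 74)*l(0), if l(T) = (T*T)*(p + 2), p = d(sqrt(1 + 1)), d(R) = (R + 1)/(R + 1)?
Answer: 0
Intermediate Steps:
d(R) = 1 (d(R) = (1 + R)/(1 + R) = 1)
p = 1
l(T) = 3*T**2 (l(T) = (T*T)*(1 + 2) = T**2*3 = 3*T**2)
(-133 - 74)*l(0) = (-133 - 74)*(3*0**2) = -621*0 = -207*0 = 0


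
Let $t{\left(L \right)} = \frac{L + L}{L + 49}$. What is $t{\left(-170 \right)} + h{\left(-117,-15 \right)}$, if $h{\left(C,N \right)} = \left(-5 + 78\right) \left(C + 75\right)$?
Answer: $- \frac{370646}{121} \approx -3063.2$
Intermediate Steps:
$t{\left(L \right)} = \frac{2 L}{49 + L}$
$h{\left(C,N \right)} = 5475 + 73 C$ ($h{\left(C,N \right)} = 73 \left(75 + C\right) = 5475 + 73 C$)
$t{\left(-170 \right)} + h{\left(-117,-15 \right)} = 2 \left(-170\right) \frac{1}{49 - 170} + \left(5475 + 73 \left(-117\right)\right) = 2 \left(-170\right) \frac{1}{-121} + \left(5475 - 8541\right) = 2 \left(-170\right) \left(- \frac{1}{121}\right) - 3066 = \frac{340}{121} - 3066 = - \frac{370646}{121}$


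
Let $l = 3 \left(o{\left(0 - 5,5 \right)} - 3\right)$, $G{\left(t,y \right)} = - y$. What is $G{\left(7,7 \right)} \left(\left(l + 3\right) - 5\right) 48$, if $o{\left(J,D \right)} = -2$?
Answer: $5712$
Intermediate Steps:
$l = -15$ ($l = 3 \left(-2 - 3\right) = 3 \left(-5\right) = -15$)
$G{\left(7,7 \right)} \left(\left(l + 3\right) - 5\right) 48 = \left(-1\right) 7 \left(\left(-15 + 3\right) - 5\right) 48 = - 7 \left(-12 - 5\right) 48 = \left(-7\right) \left(-17\right) 48 = 119 \cdot 48 = 5712$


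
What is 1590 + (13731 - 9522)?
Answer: 5799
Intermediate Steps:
1590 + (13731 - 9522) = 1590 + 4209 = 5799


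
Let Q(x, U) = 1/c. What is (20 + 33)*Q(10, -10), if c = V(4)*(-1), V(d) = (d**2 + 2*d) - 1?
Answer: -53/23 ≈ -2.3043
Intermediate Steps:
V(d) = -1 + d**2 + 2*d
c = -23 (c = (-1 + 4**2 + 2*4)*(-1) = (-1 + 16 + 8)*(-1) = 23*(-1) = -23)
Q(x, U) = -1/23 (Q(x, U) = 1/(-23) = -1/23)
(20 + 33)*Q(10, -10) = (20 + 33)*(-1/23) = 53*(-1/23) = -53/23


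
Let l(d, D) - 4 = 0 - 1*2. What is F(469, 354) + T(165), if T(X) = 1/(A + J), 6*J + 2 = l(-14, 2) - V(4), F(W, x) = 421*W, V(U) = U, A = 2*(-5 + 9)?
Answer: 4343881/22 ≈ 1.9745e+5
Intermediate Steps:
A = 8 (A = 2*4 = 8)
l(d, D) = 2 (l(d, D) = 4 + (0 - 1*2) = 4 + (0 - 2) = 4 - 2 = 2)
J = -⅔ (J = -⅓ + (2 - 1*4)/6 = -⅓ + (2 - 4)/6 = -⅓ + (⅙)*(-2) = -⅓ - ⅓ = -⅔ ≈ -0.66667)
T(X) = 3/22 (T(X) = 1/(8 - ⅔) = 1/(22/3) = 3/22)
F(469, 354) + T(165) = 421*469 + 3/22 = 197449 + 3/22 = 4343881/22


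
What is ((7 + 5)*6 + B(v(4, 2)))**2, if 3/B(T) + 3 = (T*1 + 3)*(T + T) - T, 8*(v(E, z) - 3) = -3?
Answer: 338265664/65025 ≈ 5202.1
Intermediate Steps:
v(E, z) = 21/8 (v(E, z) = 3 + (1/8)*(-3) = 3 - 3/8 = 21/8)
B(T) = 3/(-3 - T + 2*T*(3 + T)) (B(T) = 3/(-3 + ((T*1 + 3)*(T + T) - T)) = 3/(-3 + ((T + 3)*(2*T) - T)) = 3/(-3 + ((3 + T)*(2*T) - T)) = 3/(-3 + (2*T*(3 + T) - T)) = 3/(-3 + (-T + 2*T*(3 + T))) = 3/(-3 - T + 2*T*(3 + T)))
((7 + 5)*6 + B(v(4, 2)))**2 = ((7 + 5)*6 + 3/(-3 + 2*(21/8)**2 + 5*(21/8)))**2 = (12*6 + 3/(-3 + 2*(441/64) + 105/8))**2 = (72 + 3/(-3 + 441/32 + 105/8))**2 = (72 + 3/(765/32))**2 = (72 + 3*(32/765))**2 = (72 + 32/255)**2 = (18392/255)**2 = 338265664/65025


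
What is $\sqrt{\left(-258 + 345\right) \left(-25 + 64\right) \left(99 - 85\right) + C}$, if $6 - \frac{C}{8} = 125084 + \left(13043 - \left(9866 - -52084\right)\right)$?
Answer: $i \sqrt{561866} \approx 749.58 i$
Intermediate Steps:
$C = -609368$ ($C = 48 - 8 \left(125084 + \left(13043 - \left(9866 - -52084\right)\right)\right) = 48 - 8 \left(125084 + \left(13043 - \left(9866 + 52084\right)\right)\right) = 48 - 8 \left(125084 + \left(13043 - 61950\right)\right) = 48 - 8 \left(125084 - 48907\right) = 48 - 609416 = -609368$)
$\sqrt{\left(-258 + 345\right) \left(-25 + 64\right) \left(99 - 85\right) + C} = \sqrt{\left(-258 + 345\right) \left(-25 + 64\right) \left(99 - 85\right) - 609368} = \sqrt{87 \cdot 39 \cdot 14 - 609368} = \sqrt{87 \cdot 546 - 609368} = \sqrt{47502 - 609368} = \sqrt{-561866} = i \sqrt{561866}$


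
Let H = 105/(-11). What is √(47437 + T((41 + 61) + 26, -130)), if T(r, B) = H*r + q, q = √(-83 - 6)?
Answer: √(5592037 + 121*I*√89)/11 ≈ 214.98 + 0.021942*I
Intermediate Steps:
q = I*√89 (q = √(-89) = I*√89 ≈ 9.434*I)
H = -105/11 (H = 105*(-1/11) = -105/11 ≈ -9.5455)
T(r, B) = -105*r/11 + I*√89
√(47437 + T((41 + 61) + 26, -130)) = √(47437 + (-105*((41 + 61) + 26)/11 + I*√89)) = √(47437 + (-105*(102 + 26)/11 + I*√89)) = √(47437 + (-105/11*128 + I*√89)) = √(47437 + (-13440/11 + I*√89)) = √(508367/11 + I*√89)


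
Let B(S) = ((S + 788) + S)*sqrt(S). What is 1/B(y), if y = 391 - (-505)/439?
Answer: 439*sqrt(75575606)/118827576960 ≈ 3.2117e-5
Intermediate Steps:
y = 172154/439 (y = 391 - (-505)/439 = 391 - 1*(-505/439) = 391 + 505/439 = 172154/439 ≈ 392.15)
B(S) = sqrt(S)*(788 + 2*S) (B(S) = ((788 + S) + S)*sqrt(S) = (788 + 2*S)*sqrt(S) = sqrt(S)*(788 + 2*S))
1/B(y) = 1/(2*sqrt(172154/439)*(394 + 172154/439)) = 1/(2*(sqrt(75575606)/439)*(345120/439)) = 1/(690240*sqrt(75575606)/192721) = 439*sqrt(75575606)/118827576960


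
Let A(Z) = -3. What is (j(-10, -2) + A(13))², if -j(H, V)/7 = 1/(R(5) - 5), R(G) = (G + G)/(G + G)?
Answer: 25/16 ≈ 1.5625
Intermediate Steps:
R(G) = 1 (R(G) = (2*G)/((2*G)) = (2*G)*(1/(2*G)) = 1)
j(H, V) = 7/4 (j(H, V) = -7/(1 - 5) = -7/(-4) = -7*(-¼) = 7/4)
(j(-10, -2) + A(13))² = (7/4 - 3)² = (-5/4)² = 25/16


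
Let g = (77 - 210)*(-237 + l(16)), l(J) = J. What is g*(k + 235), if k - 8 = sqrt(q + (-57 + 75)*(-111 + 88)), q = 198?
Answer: 7142499 + 176358*I*sqrt(6) ≈ 7.1425e+6 + 4.3199e+5*I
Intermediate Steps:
k = 8 + 6*I*sqrt(6) (k = 8 + sqrt(198 + (-57 + 75)*(-111 + 88)) = 8 + sqrt(198 + 18*(-23)) = 8 + sqrt(198 - 414) = 8 + sqrt(-216) = 8 + 6*I*sqrt(6) ≈ 8.0 + 14.697*I)
g = 29393 (g = (77 - 210)*(-237 + 16) = -133*(-221) = 29393)
g*(k + 235) = 29393*((8 + 6*I*sqrt(6)) + 235) = 29393*(243 + 6*I*sqrt(6)) = 7142499 + 176358*I*sqrt(6)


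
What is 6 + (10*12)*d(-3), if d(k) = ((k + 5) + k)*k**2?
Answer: -1074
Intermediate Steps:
d(k) = k**2*(5 + 2*k) (d(k) = ((5 + k) + k)*k**2 = (5 + 2*k)*k**2 = k**2*(5 + 2*k))
6 + (10*12)*d(-3) = 6 + (10*12)*((-3)**2*(5 + 2*(-3))) = 6 + 120*(9*(5 - 6)) = 6 + 120*(9*(-1)) = 6 + 120*(-9) = 6 - 1080 = -1074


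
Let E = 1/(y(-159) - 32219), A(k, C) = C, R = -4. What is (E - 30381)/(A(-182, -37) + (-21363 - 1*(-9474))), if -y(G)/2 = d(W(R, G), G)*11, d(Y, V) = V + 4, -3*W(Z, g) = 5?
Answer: 437623115/171788067 ≈ 2.5475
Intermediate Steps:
W(Z, g) = -5/3 (W(Z, g) = -⅓*5 = -5/3)
d(Y, V) = 4 + V
y(G) = -88 - 22*G (y(G) = -2*(4 + G)*11 = -2*(44 + 11*G) = -88 - 22*G)
E = -1/28809 (E = 1/((-88 - 22*(-159)) - 32219) = 1/((-88 + 3498) - 32219) = 1/(3410 - 32219) = 1/(-28809) = -1/28809 ≈ -3.4711e-5)
(E - 30381)/(A(-182, -37) + (-21363 - 1*(-9474))) = (-1/28809 - 30381)/(-37 + (-21363 - 1*(-9474))) = -875246230/(28809*(-37 + (-21363 + 9474))) = -875246230/(28809*(-37 - 11889)) = -875246230/28809/(-11926) = -875246230/28809*(-1/11926) = 437623115/171788067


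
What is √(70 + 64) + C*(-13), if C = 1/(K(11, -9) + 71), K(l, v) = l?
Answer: -13/82 + √134 ≈ 11.417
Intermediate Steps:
C = 1/82 (C = 1/(11 + 71) = 1/82 ≈ 0.012195)
√(70 + 64) + C*(-13) = √(70 + 64) + (1/82)*(-13) = √134 - 13/82 = -13/82 + √134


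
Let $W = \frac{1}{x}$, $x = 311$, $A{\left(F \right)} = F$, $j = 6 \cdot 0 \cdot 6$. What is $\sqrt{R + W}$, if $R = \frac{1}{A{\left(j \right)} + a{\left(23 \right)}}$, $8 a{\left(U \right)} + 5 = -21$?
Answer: $\frac{i \sqrt{4976933}}{4043} \approx 0.55179 i$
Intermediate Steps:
$a{\left(U \right)} = - \frac{13}{4}$ ($a{\left(U \right)} = - \frac{5}{8} + \frac{1}{8} \left(-21\right) = - \frac{5}{8} - \frac{21}{8} = - \frac{13}{4}$)
$j = 0$ ($j = 0 \cdot 6 = 0$)
$W = \frac{1}{311} \approx 0.0032154$
$R = - \frac{4}{13}$ ($R = \frac{1}{0 - \frac{13}{4}} = \frac{1}{- \frac{13}{4}} = - \frac{4}{13} \approx -0.30769$)
$\sqrt{R + W} = \sqrt{- \frac{4}{13} + \frac{1}{311}} = \sqrt{- \frac{1231}{4043}} = \frac{i \sqrt{4976933}}{4043}$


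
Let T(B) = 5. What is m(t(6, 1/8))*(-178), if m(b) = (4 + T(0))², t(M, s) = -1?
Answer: -14418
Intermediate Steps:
m(b) = 81 (m(b) = (4 + 5)² = 9² = 81)
m(t(6, 1/8))*(-178) = 81*(-178) = -14418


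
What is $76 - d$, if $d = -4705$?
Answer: $4781$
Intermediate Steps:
$76 - d = 76 - -4705 = 76 + 4705 = 4781$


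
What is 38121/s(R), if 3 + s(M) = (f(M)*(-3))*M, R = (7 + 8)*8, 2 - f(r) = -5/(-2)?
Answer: 12707/59 ≈ 215.37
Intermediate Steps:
f(r) = -½ (f(r) = 2 - (-5)/(-2) = 2 - (-5)*(-1)/2 = 2 - 1*5/2 = 2 - 5/2 = -½)
R = 120 (R = 15*8 = 120)
s(M) = -3 + 3*M/2 (s(M) = -3 + (-½*(-3))*M = -3 + 3*M/2)
38121/s(R) = 38121/(-3 + (3/2)*120) = 38121/(-3 + 180) = 38121/177 = 38121*(1/177) = 12707/59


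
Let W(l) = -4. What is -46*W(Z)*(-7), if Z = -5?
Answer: -1288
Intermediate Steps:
-46*W(Z)*(-7) = -46*(-4)*(-7) = 184*(-7) = -1288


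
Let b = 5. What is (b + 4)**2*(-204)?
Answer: -16524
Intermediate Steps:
(b + 4)**2*(-204) = (5 + 4)**2*(-204) = 9**2*(-204) = 81*(-204) = -16524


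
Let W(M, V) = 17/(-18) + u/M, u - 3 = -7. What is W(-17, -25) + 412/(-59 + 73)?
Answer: 61517/2142 ≈ 28.719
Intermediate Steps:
u = -4 (u = 3 - 7 = -4)
W(M, V) = -17/18 - 4/M (W(M, V) = 17/(-18) - 4/M = 17*(-1/18) - 4/M = -17/18 - 4/M)
W(-17, -25) + 412/(-59 + 73) = (-17/18 - 4/(-17)) + 412/(-59 + 73) = (-17/18 - 4*(-1/17)) + 412/14 = (-17/18 + 4/17) + (1/14)*412 = -217/306 + 206/7 = 61517/2142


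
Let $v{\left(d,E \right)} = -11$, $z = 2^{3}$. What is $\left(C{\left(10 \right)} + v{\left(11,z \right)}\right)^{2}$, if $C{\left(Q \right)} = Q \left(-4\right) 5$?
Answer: $44521$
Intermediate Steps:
$z = 8$
$C{\left(Q \right)} = - 20 Q$ ($C{\left(Q \right)} = - 4 Q 5 = - 20 Q$)
$\left(C{\left(10 \right)} + v{\left(11,z \right)}\right)^{2} = \left(\left(-20\right) 10 - 11\right)^{2} = \left(-200 - 11\right)^{2} = \left(-211\right)^{2} = 44521$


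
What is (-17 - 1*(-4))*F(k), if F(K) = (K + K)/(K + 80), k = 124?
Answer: -806/51 ≈ -15.804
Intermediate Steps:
F(K) = 2*K/(80 + K) (F(K) = (2*K)/(80 + K) = 2*K/(80 + K))
(-17 - 1*(-4))*F(k) = (-17 - 1*(-4))*(2*124/(80 + 124)) = (-17 + 4)*(2*124/204) = -26*124/204 = -13*62/51 = -806/51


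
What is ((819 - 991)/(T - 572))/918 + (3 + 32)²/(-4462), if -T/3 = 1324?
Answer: -638648467/2326593888 ≈ -0.27450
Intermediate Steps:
T = -3972 (T = -3*1324 = -3972)
((819 - 991)/(T - 572))/918 + (3 + 32)²/(-4462) = ((819 - 991)/(-3972 - 572))/918 + (3 + 32)²/(-4462) = -172/(-4544)*(1/918) + 35²*(-1/4462) = -172*(-1/4544)*(1/918) + 1225*(-1/4462) = (43/1136)*(1/918) - 1225/4462 = 43/1042848 - 1225/4462 = -638648467/2326593888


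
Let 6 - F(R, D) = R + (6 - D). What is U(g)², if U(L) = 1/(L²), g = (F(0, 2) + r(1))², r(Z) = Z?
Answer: 1/6561 ≈ 0.00015242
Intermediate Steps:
F(R, D) = D - R (F(R, D) = 6 - (R + (6 - D)) = 6 - (6 + R - D) = 6 + (-6 + D - R) = D - R)
g = 9 (g = ((2 - 1*0) + 1)² = ((2 + 0) + 1)² = (2 + 1)² = 3² = 9)
U(L) = L⁻²
U(g)² = (9⁻²)² = (1/81)² = 1/6561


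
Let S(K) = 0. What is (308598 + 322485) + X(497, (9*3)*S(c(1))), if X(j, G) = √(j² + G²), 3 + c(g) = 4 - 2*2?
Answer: 631580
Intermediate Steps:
c(g) = -3 (c(g) = -3 + (4 - 2*2) = -3 + (4 - 4) = -3 + 0 = -3)
X(j, G) = √(G² + j²)
(308598 + 322485) + X(497, (9*3)*S(c(1))) = (308598 + 322485) + √(((9*3)*0)² + 497²) = 631083 + √((27*0)² + 247009) = 631083 + √(0² + 247009) = 631083 + √(0 + 247009) = 631083 + √247009 = 631083 + 497 = 631580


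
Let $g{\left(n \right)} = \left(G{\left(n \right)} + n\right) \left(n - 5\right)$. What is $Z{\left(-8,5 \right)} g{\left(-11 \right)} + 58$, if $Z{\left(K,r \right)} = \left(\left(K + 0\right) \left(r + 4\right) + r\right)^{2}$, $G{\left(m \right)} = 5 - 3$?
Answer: $646474$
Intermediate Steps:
$G{\left(m \right)} = 2$ ($G{\left(m \right)} = 5 - 3 = 2$)
$g{\left(n \right)} = \left(-5 + n\right) \left(2 + n\right)$ ($g{\left(n \right)} = \left(2 + n\right) \left(n - 5\right) = \left(2 + n\right) \left(-5 + n\right) = \left(-5 + n\right) \left(2 + n\right)$)
$Z{\left(K,r \right)} = \left(r + K \left(4 + r\right)\right)^{2}$ ($Z{\left(K,r \right)} = \left(K \left(4 + r\right) + r\right)^{2} = \left(r + K \left(4 + r\right)\right)^{2}$)
$Z{\left(-8,5 \right)} g{\left(-11 \right)} + 58 = \left(5 + 4 \left(-8\right) - 40\right)^{2} \left(-10 + \left(-11\right)^{2} - -33\right) + 58 = \left(5 - 32 - 40\right)^{2} \left(-10 + 121 + 33\right) + 58 = \left(-67\right)^{2} \cdot 144 + 58 = 4489 \cdot 144 + 58 = 646416 + 58 = 646474$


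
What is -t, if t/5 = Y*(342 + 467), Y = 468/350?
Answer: -189306/35 ≈ -5408.7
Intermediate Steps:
Y = 234/175 (Y = 468*(1/350) = 234/175 ≈ 1.3371)
t = 189306/35 (t = 5*(234*(342 + 467)/175) = 5*((234/175)*809) = 5*(189306/175) = 189306/35 ≈ 5408.7)
-t = -1*189306/35 = -189306/35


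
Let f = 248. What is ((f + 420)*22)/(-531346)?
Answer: -7348/265673 ≈ -0.027658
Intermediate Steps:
((f + 420)*22)/(-531346) = ((248 + 420)*22)/(-531346) = (668*22)*(-1/531346) = 14696*(-1/531346) = -7348/265673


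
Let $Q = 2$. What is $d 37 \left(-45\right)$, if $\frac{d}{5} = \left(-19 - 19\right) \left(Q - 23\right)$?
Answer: $-6643350$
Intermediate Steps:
$d = 3990$ ($d = 5 \left(-19 - 19\right) \left(2 - 23\right) = 5 \left(\left(-38\right) \left(-21\right)\right) = 5 \cdot 798 = 3990$)
$d 37 \left(-45\right) = 3990 \cdot 37 \left(-45\right) = 147630 \left(-45\right) = -6643350$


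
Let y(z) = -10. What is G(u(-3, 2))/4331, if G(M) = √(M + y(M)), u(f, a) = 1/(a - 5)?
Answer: I*√93/12993 ≈ 0.00074222*I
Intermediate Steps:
u(f, a) = 1/(-5 + a)
G(M) = √(-10 + M) (G(M) = √(M - 10) = √(-10 + M))
G(u(-3, 2))/4331 = √(-10 + 1/(-5 + 2))/4331 = √(-10 + 1/(-3))*(1/4331) = √(-10 - ⅓)*(1/4331) = √(-31/3)*(1/4331) = (I*√93/3)*(1/4331) = I*√93/12993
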